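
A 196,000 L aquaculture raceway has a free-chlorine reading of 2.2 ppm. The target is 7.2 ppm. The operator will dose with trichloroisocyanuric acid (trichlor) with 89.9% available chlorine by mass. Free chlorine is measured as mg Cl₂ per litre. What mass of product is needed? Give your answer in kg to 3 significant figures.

1.09 kg

Chlorine deficit: 7.2 − 2.2 = 5 ppm = 5 mg/L as Cl₂.
Cl₂ equivalent needed: 5 mg/L × 196,000 L = 980,000 mg = 980 g.
Product at 89.9% available chlorine: 980 / 0.899 = 1090 g.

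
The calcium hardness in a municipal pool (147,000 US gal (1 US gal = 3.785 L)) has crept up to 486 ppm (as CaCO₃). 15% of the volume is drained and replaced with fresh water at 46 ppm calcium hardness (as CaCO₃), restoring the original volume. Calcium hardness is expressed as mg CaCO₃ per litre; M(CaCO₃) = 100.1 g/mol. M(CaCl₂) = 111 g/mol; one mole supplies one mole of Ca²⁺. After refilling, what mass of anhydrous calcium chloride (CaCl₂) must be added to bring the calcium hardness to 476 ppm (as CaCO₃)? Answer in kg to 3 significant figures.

34.6 kg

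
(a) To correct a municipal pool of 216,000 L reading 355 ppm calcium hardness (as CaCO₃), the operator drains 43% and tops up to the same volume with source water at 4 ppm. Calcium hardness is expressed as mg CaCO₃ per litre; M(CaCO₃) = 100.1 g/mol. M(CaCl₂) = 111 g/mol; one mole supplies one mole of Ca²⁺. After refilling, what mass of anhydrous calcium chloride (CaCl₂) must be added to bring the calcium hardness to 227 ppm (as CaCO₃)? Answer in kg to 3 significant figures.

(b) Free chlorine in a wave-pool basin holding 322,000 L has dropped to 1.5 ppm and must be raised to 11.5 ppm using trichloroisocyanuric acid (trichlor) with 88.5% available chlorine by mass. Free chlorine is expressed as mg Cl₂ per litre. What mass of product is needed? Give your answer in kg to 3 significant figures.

(a) 5.49 kg; (b) 3.64 kg

(a) After draining 43% and refilling: 355 × 0.57 + 4 × 0.43 = 204.07 ppm.
(a) Deficit to target: 227 − 204.07 = 22.93 mg/L.
(a) As CaCO₃: 22.93 mg/L × 216,000 L = 4953 g; ÷ 100.1 = 49.48 mol Ca²⁺.
(a) Mass: 49.48 × 111 = 5492 g.

(b) Chlorine deficit: 11.5 − 1.5 = 10 ppm = 10 mg/L as Cl₂.
(b) Cl₂ equivalent needed: 10 mg/L × 322,000 L = 3,220,000 mg = 3220 g.
(b) Product at 88.5% available chlorine: 3220 / 0.885 = 3638 g.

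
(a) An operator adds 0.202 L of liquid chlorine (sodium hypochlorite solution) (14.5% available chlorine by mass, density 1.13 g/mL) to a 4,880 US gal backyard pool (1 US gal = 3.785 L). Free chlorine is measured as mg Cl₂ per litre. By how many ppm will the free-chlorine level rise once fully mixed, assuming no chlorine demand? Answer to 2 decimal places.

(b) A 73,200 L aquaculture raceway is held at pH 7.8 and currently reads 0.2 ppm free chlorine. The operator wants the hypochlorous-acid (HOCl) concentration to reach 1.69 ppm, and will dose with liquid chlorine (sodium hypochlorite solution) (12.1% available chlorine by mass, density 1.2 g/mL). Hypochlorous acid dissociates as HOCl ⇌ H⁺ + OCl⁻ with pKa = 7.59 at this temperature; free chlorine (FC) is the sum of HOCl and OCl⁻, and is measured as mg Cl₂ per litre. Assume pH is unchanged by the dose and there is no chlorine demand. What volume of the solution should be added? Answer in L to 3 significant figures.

(a) Volume: 4,880 US gal × 3.785 L/gal = 18,471 L.
(a) Mass of solution: 0.202 L × 1000 mL/L × 1.13 g/mL = 228.3 g.
(a) Available chlorine delivered: 228.3 g × 0.145 = 33.1 g as Cl₂.
(a) Concentration rise: 33.1 g / 18,471 L = 1.792 mg/L = 1.79 ppm.

(b) [OCl⁻]/[HOCl] = 10^(pH − pKa) = 10^(7.8 − 7.59) = 1.622; fraction as HOCl = 1/(1 + 1.622) = 0.3814.
(b) Free chlorine required for 1.69 ppm HOCl: 1.69 / 0.3814 = 4.431 ppm.
(b) FC to add: 4.431 − 0.2 = 4.231 mg/L as Cl₂.
(b) Cl₂ equivalent: 4.231 mg/L × 73,200 L = 309.7 g.
(b) Product at 12.1% available Cl: 309.7 / 0.121 = 2559 g.
(b) Volume: 2559 g ÷ 1.2 g/mL = 2133 mL.

(a) 1.79 ppm; (b) 2.13 L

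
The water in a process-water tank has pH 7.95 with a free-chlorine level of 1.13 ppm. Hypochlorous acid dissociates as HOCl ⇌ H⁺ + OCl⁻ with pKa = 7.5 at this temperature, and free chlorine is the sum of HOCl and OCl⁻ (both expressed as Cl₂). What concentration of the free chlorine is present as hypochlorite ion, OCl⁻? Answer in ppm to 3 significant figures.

[OCl⁻]/[HOCl] = 10^(pH − pKa) = 10^(7.95 − 7.5) = 10^0.45 = 2.818.
Fraction as HOCl = 1 / (1 + 2.818) = 0.2619.
OCl⁻ = (1 − 0.2619) × 1.13 ppm = 0.8341 ppm.

0.834 ppm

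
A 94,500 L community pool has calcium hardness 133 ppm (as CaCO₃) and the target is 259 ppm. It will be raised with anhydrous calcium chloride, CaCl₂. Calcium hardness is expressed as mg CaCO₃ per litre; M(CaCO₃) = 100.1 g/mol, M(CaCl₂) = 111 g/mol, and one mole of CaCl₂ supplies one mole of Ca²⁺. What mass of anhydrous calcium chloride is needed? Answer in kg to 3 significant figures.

13.2 kg

Hardness to add: (259 − 133) = 126 mg/L as CaCO₃ × 94,500 L = 11,910 g as CaCO₃.
Moles of Ca²⁺ (1 mol Ca²⁺ ≡ 1 mol CaCO₃): 11,910 / 100.1 g/mol = 119 mol.
Mass of CaCl₂: 119 × 111 = 13,200 g.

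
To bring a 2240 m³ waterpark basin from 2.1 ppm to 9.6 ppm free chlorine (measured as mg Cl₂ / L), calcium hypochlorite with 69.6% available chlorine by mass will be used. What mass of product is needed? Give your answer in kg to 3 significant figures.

Volume: 2240 m³ = 2,240,000 L.
Chlorine deficit: 9.6 − 2.1 = 7.5 ppm = 7.5 mg/L as Cl₂.
Cl₂ equivalent needed: 7.5 mg/L × 2,240,000 L = 16,800,000 mg = 16,800 g.
Product at 69.6% available chlorine: 16,800 / 0.696 = 24,140 g.

24.1 kg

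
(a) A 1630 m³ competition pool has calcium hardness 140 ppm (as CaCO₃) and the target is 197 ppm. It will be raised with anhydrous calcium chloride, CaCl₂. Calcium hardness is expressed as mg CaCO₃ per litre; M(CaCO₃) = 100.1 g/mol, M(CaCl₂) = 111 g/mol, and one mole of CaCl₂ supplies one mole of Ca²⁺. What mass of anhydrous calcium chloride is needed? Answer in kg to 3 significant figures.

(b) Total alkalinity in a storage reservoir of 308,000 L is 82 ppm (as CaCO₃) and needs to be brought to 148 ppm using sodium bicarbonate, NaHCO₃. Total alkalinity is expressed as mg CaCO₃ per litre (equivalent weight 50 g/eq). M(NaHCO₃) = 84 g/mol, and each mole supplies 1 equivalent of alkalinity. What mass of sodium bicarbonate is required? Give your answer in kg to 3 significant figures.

(a) Volume: 1630 m³ = 1,630,000 L.
(a) Hardness to add: (197 − 140) = 57 mg/L as CaCO₃ × 1,630,000 L = 92,910 g as CaCO₃.
(a) Moles of Ca²⁺ (1 mol Ca²⁺ ≡ 1 mol CaCO₃): 92,910 / 100.1 g/mol = 928.2 mol.
(a) Mass of CaCl₂: 928.2 × 111 = 103,000 g.

(b) Alkalinity to add: (148 − 82) = 66 mg/L as CaCO₃ × 308,000 L = 20,330 g as CaCO₃.
(b) Equivalents: 20,330 g ÷ 50 g/eq = 406.6 eq.
(b) NaHCO₃ supplies 1 eq per mole → 406.6 mol.
(b) Mass: 406.6 mol × 84 g/mol = 34,150 g.

(a) 103 kg; (b) 34.2 kg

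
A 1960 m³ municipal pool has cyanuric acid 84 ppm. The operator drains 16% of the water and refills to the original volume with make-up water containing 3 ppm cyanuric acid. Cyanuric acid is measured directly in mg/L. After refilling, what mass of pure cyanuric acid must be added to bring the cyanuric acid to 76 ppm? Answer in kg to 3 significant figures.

Volume: 1960 m³ = 1,960,000 L.
After draining 16% and refilling: 84 × 0.84 + 3 × 0.16 = 71.04 ppm.
Deficit to target: 76 − 71.04 = 4.96 mg/L.
Mass: 4.96 mg/L × 1,960,000 L = 9722 g cyanuric acid.

9.72 kg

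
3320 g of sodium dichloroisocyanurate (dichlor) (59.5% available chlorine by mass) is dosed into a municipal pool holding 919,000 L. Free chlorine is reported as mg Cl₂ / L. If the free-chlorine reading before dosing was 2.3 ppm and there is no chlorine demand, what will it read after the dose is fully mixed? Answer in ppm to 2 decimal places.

4.45 ppm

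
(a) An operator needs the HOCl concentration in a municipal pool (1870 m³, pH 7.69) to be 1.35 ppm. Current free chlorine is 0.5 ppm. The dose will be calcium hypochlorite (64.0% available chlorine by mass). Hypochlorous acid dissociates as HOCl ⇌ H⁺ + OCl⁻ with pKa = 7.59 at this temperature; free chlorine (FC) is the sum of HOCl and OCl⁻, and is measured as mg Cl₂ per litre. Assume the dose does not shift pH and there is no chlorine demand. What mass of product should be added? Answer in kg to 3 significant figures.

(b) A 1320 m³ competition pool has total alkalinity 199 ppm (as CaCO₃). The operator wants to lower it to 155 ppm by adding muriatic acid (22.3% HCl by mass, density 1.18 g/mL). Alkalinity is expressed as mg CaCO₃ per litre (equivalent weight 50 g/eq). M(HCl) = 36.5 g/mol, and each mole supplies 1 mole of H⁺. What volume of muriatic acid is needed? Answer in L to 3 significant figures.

(a) 7.45 kg; (b) 161 L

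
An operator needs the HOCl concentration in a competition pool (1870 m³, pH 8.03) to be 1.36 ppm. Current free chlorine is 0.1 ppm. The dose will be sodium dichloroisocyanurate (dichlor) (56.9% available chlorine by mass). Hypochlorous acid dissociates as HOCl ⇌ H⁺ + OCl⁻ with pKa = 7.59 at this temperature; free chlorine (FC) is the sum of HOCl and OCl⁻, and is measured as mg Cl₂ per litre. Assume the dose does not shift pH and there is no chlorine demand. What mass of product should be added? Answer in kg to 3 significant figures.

16.5 kg

Volume: 1870 m³ = 1,870,000 L.
[OCl⁻]/[HOCl] = 10^(pH − pKa) = 10^(8.03 − 7.59) = 2.754; fraction as HOCl = 1/(1 + 2.754) = 0.2664.
Free chlorine required for 1.36 ppm HOCl: 1.36 / 0.2664 = 5.106 ppm.
FC to add: 5.106 − 0.1 = 5.006 mg/L as Cl₂.
Cl₂ equivalent: 5.006 mg/L × 1,870,000 L = 9361 g.
Product at 56.9% available Cl: 9361 / 0.569 = 16,450 g.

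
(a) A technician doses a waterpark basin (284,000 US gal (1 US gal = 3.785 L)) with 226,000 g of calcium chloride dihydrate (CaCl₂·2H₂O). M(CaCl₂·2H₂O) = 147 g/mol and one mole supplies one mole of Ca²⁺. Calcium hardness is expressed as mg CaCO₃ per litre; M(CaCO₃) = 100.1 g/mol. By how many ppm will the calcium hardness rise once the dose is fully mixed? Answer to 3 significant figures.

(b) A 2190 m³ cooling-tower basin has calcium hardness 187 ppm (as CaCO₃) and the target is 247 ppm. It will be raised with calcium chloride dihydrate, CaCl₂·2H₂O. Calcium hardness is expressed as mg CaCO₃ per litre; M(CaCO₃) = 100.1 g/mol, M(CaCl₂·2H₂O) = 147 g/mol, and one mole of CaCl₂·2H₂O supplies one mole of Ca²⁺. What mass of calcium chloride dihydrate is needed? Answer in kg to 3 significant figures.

(a) 143 ppm; (b) 193 kg

(a) Volume: 284,000 US gal × 3.785 L/gal = 1,074,940 L.
(a) Moles of Ca²⁺: 226,000 g ÷ 147 g/mol = 1537 mol.
(a) As CaCO₃: 1537 mol × 100.1 g/mol = 153,900 g.
(a) Rise: 153,900 g / 1,074,940 L × 1000 = 143.2 mg/L.

(b) Volume: 2190 m³ = 2,190,000 L.
(b) Hardness to add: (247 − 187) = 60 mg/L as CaCO₃ × 2,190,000 L = 131,400 g as CaCO₃.
(b) Moles of Ca²⁺ (1 mol Ca²⁺ ≡ 1 mol CaCO₃): 131,400 / 100.1 g/mol = 1313 mol.
(b) Mass of CaCl₂·2H₂O: 1313 × 147 = 193,000 g.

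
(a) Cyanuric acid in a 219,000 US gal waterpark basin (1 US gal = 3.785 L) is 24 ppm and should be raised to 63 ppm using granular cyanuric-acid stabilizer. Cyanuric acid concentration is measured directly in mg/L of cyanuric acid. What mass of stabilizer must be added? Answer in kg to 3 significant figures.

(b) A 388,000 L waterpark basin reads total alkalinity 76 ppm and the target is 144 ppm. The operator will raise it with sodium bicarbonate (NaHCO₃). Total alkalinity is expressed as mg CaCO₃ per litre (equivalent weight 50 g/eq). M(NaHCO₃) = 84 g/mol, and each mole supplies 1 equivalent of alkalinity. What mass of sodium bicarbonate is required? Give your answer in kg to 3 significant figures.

(a) 32.3 kg; (b) 44.3 kg

(a) Volume: 219,000 US gal × 3.785 L/gal = 828,915 L.
(a) CYA to add: (63 − 24) = 39 mg/L × 828,915 L = 32,330 g cyanuric acid.

(b) Alkalinity to add: (144 − 76) = 68 mg/L as CaCO₃ × 388,000 L = 26,380 g as CaCO₃.
(b) Equivalents: 26,380 g ÷ 50 g/eq = 527.7 eq.
(b) NaHCO₃ supplies 1 eq per mole → 527.7 mol.
(b) Mass: 527.7 mol × 84 g/mol = 44,330 g.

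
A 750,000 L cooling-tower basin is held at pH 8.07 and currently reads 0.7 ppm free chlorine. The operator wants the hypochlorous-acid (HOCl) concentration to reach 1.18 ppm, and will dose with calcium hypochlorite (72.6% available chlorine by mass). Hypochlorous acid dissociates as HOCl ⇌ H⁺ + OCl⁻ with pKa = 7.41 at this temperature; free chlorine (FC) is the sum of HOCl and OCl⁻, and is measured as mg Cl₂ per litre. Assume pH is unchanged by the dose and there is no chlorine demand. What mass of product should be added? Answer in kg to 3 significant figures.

6.07 kg

[OCl⁻]/[HOCl] = 10^(pH − pKa) = 10^(8.07 − 7.41) = 4.571; fraction as HOCl = 1/(1 + 4.571) = 0.1795.
Free chlorine required for 1.18 ppm HOCl: 1.18 / 0.1795 = 6.574 ppm.
FC to add: 6.574 − 0.7 = 5.874 mg/L as Cl₂.
Cl₂ equivalent: 5.874 mg/L × 750,000 L = 4405 g.
Product at 72.6% available Cl: 4405 / 0.726 = 6068 g.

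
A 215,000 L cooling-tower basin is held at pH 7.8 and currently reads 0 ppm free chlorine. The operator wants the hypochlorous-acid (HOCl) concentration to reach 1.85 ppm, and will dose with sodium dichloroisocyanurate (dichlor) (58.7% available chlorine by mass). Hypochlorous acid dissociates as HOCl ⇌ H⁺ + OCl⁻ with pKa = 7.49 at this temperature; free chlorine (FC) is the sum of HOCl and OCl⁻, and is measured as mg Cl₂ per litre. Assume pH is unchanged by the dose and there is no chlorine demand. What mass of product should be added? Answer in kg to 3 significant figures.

2.06 kg

[OCl⁻]/[HOCl] = 10^(pH − pKa) = 10^(7.8 − 7.49) = 2.042; fraction as HOCl = 1/(1 + 2.042) = 0.3288.
Free chlorine required for 1.85 ppm HOCl: 1.85 / 0.3288 = 5.627 ppm.
FC to add: 5.627 − 0 = 5.627 mg/L as Cl₂.
Cl₂ equivalent: 5.627 mg/L × 215,000 L = 1210 g.
Product at 58.7% available Cl: 1210 / 0.587 = 2061 g.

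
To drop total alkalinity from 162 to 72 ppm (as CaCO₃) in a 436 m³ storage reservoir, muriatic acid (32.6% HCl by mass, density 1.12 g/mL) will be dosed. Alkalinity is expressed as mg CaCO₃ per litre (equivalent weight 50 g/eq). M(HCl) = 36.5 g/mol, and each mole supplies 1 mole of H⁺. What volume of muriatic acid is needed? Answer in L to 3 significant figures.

Volume: 436 m³ = 436,000 L.
Alkalinity to neutralize: (162 − 72) = 90 mg/L as CaCO₃ × 436,000 L = 39,240 g as CaCO₃.
Equivalents of H⁺ required: 39,240 ÷ 50 g/eq = 784.8 eq = 784.8 mol HCl.
Mass of HCl: 784.8 × 36.5 = 28,650 g.
Mass of 32.6% solution: 28,650 / 0.326 = 87,870 g.
Volume: 87,870 g ÷ 1.12 g/mL = 78,450 mL.

78.5 L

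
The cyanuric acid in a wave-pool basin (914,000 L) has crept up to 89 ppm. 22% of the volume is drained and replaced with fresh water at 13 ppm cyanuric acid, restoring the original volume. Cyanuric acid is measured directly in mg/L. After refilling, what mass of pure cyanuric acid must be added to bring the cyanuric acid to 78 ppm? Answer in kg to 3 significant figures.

After draining 22% and refilling: 89 × 0.78 + 13 × 0.22 = 72.28 ppm.
Deficit to target: 78 − 72.28 = 5.72 mg/L.
Mass: 5.72 mg/L × 914,000 L = 5228 g cyanuric acid.

5.23 kg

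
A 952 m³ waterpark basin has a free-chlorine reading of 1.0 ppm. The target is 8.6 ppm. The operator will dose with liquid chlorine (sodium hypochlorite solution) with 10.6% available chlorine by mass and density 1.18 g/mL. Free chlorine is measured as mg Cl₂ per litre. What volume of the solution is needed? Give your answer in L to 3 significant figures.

Volume: 952 m³ = 952,000 L.
Chlorine deficit: 8.6 − 1.0 = 7.6 ppm = 7.6 mg/L as Cl₂.
Cl₂ equivalent needed: 7.6 mg/L × 952,000 L = 7,235,000 mg = 7235 g.
Product at 10.6% available chlorine: 7235 / 0.106 = 68,260 g.
Volume at density 1.18 g/mL: 68,260 g ÷ 1.18 g/mL = 57,840 mL.

57.8 L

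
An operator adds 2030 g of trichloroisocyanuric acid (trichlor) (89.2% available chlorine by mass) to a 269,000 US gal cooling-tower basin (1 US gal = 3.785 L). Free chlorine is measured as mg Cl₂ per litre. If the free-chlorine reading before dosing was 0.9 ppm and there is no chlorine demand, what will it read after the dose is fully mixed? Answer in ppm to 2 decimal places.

2.68 ppm

Volume: 269,000 US gal × 3.785 L/gal = 1,018,165 L.
Available chlorine delivered: 2030 g × 0.892 = 1811 g as Cl₂.
Concentration rise: 1811 g / 1,018,165 L = 1.778 mg/L = 1.78 ppm.
Final FC: 0.9 + 1.78 = 2.68 ppm.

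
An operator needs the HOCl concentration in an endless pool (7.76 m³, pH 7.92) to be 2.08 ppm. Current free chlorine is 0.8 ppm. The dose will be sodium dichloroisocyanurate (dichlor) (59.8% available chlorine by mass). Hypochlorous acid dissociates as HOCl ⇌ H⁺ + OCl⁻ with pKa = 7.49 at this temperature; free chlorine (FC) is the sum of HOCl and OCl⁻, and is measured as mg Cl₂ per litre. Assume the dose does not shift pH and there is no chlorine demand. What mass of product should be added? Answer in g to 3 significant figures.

89.3 g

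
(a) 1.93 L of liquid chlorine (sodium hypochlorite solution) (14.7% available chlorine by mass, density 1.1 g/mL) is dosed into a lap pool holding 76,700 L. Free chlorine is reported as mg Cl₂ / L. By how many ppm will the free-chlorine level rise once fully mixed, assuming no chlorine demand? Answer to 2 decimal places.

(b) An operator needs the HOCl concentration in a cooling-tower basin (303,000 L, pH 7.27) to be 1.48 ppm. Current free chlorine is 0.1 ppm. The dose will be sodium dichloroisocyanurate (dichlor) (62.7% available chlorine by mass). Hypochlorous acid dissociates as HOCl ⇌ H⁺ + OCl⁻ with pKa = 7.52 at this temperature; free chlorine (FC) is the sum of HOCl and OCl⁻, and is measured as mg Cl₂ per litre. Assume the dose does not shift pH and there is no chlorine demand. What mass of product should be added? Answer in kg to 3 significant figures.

(a) 4.07 ppm; (b) 1.07 kg

(a) Mass of solution: 1.93 L × 1000 mL/L × 1.1 g/mL = 2123 g.
(a) Available chlorine delivered: 2123 g × 0.147 = 312.1 g as Cl₂.
(a) Concentration rise: 312.1 g / 76,700 L = 4.069 mg/L = 4.07 ppm.

(b) [OCl⁻]/[HOCl] = 10^(pH − pKa) = 10^(7.27 − 7.52) = 0.5623; fraction as HOCl = 1/(1 + 0.5623) = 0.6401.
(b) Free chlorine required for 1.48 ppm HOCl: 1.48 / 0.6401 = 2.312 ppm.
(b) FC to add: 2.312 − 0.1 = 2.212 mg/L as Cl₂.
(b) Cl₂ equivalent: 2.212 mg/L × 303,000 L = 670.3 g.
(b) Product at 62.7% available Cl: 670.3 / 0.627 = 1069 g.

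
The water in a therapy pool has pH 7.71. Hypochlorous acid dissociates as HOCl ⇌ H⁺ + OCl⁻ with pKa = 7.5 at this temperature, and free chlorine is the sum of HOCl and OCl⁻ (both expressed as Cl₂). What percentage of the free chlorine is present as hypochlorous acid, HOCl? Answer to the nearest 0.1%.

38.1%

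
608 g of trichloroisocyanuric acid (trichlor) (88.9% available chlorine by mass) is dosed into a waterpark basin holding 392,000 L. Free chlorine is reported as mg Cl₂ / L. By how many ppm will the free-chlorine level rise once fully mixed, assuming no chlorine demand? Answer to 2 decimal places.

Available chlorine delivered: 608 g × 0.889 = 540.5 g as Cl₂.
Concentration rise: 540.5 g / 392,000 L = 1.379 mg/L = 1.38 ppm.

1.38 ppm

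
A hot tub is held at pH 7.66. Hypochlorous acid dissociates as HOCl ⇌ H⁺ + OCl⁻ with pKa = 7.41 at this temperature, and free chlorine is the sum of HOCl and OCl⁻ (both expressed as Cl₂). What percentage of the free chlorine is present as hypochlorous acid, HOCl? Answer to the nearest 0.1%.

36.0%

[OCl⁻]/[HOCl] = 10^(pH − pKa) = 10^(7.66 − 7.41) = 10^0.25 = 1.778.
Fraction as HOCl = 1 / (1 + 1.778) = 0.3599.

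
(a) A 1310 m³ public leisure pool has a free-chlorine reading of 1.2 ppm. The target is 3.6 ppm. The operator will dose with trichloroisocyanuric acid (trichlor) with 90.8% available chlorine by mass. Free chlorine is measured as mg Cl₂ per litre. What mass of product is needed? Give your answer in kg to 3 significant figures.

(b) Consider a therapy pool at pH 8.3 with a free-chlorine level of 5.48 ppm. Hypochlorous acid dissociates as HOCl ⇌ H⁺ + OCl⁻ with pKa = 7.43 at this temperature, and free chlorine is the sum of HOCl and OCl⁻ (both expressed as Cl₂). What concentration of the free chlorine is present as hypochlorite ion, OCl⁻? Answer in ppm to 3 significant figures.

(a) 3.46 kg; (b) 4.83 ppm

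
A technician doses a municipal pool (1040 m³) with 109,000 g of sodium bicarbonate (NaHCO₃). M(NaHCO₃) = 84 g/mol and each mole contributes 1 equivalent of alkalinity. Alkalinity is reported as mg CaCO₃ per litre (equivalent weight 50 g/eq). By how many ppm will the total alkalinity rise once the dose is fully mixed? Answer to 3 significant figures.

62.4 ppm

Volume: 1040 m³ = 1,040,000 L.
Moles of NaHCO₃: 109,000 g ÷ 84 g/mol = 1298 mol → 1298 eq of alkalinity.
As CaCO₃: 1298 eq × 50 g/eq = 64,880 g.
Rise: 64,880 g / 1,040,000 L × 1000 = 62.39 mg/L.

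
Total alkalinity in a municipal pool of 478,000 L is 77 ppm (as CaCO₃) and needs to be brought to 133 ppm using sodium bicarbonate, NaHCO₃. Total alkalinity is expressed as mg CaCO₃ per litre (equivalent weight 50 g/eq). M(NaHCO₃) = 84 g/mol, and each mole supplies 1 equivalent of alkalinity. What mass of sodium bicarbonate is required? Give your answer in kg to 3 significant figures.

45.0 kg

Alkalinity to add: (133 − 77) = 56 mg/L as CaCO₃ × 478,000 L = 26,770 g as CaCO₃.
Equivalents: 26,770 g ÷ 50 g/eq = 535.4 eq.
NaHCO₃ supplies 1 eq per mole → 535.4 mol.
Mass: 535.4 mol × 84 g/mol = 44,970 g.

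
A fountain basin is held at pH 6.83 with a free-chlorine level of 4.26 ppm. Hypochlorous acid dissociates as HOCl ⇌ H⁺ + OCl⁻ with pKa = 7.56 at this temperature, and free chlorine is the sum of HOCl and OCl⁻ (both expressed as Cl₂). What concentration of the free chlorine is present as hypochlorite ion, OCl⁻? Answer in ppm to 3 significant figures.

0.669 ppm

[OCl⁻]/[HOCl] = 10^(pH − pKa) = 10^(6.83 − 7.56) = 10^-0.73 = 0.1862.
Fraction as HOCl = 1 / (1 + 0.1862) = 0.843.
OCl⁻ = (1 − 0.843) × 4.26 ppm = 0.6687 ppm.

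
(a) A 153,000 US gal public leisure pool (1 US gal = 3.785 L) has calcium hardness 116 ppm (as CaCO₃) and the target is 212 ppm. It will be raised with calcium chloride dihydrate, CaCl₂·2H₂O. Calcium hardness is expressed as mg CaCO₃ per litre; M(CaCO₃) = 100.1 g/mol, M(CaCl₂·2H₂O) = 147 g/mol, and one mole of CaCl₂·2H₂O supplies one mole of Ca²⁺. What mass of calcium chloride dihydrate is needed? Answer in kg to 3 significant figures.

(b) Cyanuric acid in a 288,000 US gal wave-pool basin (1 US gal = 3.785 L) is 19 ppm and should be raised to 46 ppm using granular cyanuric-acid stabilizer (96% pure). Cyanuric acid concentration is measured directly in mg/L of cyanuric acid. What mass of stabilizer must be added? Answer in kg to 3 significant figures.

(a) 81.6 kg; (b) 30.7 kg

(a) Volume: 153,000 US gal × 3.785 L/gal = 579,105 L.
(a) Hardness to add: (212 − 116) = 96 mg/L as CaCO₃ × 579,105 L = 55,590 g as CaCO₃.
(a) Moles of Ca²⁺ (1 mol Ca²⁺ ≡ 1 mol CaCO₃): 55,590 / 100.1 g/mol = 555.4 mol.
(a) Mass of CaCl₂·2H₂O: 555.4 × 147 = 81,640 g.

(b) Volume: 288,000 US gal × 3.785 L/gal = 1,090,080 L.
(b) CYA to add: (46 − 19) = 27 mg/L × 1,090,080 L = 29,430 g cyanuric acid.
(b) At 96% purity: 29,430 / 0.96 = 30,660 g product.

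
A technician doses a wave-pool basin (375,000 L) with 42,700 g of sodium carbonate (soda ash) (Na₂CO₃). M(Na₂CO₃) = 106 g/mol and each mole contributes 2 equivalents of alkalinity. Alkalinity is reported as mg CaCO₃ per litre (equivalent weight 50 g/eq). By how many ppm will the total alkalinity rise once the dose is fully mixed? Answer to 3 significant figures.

107 ppm

Moles of Na₂CO₃: 42,700 g ÷ 106 g/mol = 402.8 mol → 805.7 eq of alkalinity.
As CaCO₃: 805.7 eq × 50 g/eq = 40,280 g.
Rise: 40,280 g / 375,000 L × 1000 = 107.4 mg/L.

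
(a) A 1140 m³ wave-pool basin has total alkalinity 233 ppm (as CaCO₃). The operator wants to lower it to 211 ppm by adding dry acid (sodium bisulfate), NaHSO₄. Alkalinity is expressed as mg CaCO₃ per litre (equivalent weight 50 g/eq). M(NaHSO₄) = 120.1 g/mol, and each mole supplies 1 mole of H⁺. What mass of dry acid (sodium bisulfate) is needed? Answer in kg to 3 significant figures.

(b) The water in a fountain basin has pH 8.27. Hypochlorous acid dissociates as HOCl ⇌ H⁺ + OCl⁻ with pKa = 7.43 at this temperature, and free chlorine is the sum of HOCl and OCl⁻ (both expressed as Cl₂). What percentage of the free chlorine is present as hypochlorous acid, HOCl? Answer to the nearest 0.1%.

(a) Volume: 1140 m³ = 1,140,000 L.
(a) Alkalinity to neutralize: (233 − 211) = 22 mg/L as CaCO₃ × 1,140,000 L = 25,080 g as CaCO₃.
(a) Equivalents of H⁺ required: 25,080 ÷ 50 g/eq = 501.6 eq = 501.6 mol NaHSO₄.
(a) Mass of NaHSO₄: 501.6 × 120.1 = 60,240 g.

(b) [OCl⁻]/[HOCl] = 10^(pH − pKa) = 10^(8.27 − 7.43) = 10^0.84 = 6.918.
(b) Fraction as HOCl = 1 / (1 + 6.918) = 0.1263.

(a) 60.2 kg; (b) 12.6%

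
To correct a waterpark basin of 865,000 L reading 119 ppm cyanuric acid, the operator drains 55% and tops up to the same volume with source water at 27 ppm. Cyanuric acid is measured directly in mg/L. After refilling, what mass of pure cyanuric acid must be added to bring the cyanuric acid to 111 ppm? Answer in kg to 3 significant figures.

36.8 kg

After draining 55% and refilling: 119 × 0.45 + 27 × 0.55 = 68.4 ppm.
Deficit to target: 111 − 68.4 = 42.6 mg/L.
Mass: 42.6 mg/L × 865,000 L = 36,850 g cyanuric acid.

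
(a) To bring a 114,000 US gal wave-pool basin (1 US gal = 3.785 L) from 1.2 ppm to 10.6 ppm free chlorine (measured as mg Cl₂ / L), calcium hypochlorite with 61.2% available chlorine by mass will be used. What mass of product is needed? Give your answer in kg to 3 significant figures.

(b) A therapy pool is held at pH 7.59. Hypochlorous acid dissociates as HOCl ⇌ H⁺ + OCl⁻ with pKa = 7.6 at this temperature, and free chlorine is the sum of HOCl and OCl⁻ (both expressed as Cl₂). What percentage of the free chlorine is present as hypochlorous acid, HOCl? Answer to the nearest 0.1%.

(a) 6.63 kg; (b) 50.6%

(a) Volume: 114,000 US gal × 3.785 L/gal = 431,490 L.
(a) Chlorine deficit: 10.6 − 1.2 = 9.4 ppm = 9.4 mg/L as Cl₂.
(a) Cl₂ equivalent needed: 9.4 mg/L × 431,490 L = 4,056,000 mg = 4056 g.
(a) Product at 61.2% available chlorine: 4056 / 0.612 = 6627 g.

(b) [OCl⁻]/[HOCl] = 10^(pH − pKa) = 10^(7.59 − 7.6) = 10^-0.01 = 0.9772.
(b) Fraction as HOCl = 1 / (1 + 0.9772) = 0.5058.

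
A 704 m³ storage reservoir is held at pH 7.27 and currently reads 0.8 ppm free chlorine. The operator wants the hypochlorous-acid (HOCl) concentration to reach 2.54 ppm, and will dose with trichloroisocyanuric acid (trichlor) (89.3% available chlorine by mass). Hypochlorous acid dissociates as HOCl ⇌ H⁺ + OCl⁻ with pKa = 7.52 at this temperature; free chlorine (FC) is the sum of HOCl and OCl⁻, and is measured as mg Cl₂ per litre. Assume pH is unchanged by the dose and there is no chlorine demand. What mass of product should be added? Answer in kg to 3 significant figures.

Volume: 704 m³ = 704,000 L.
[OCl⁻]/[HOCl] = 10^(pH − pKa) = 10^(7.27 − 7.52) = 0.5623; fraction as HOCl = 1/(1 + 0.5623) = 0.6401.
Free chlorine required for 2.54 ppm HOCl: 2.54 / 0.6401 = 3.968 ppm.
FC to add: 3.968 − 0.8 = 3.168 mg/L as Cl₂.
Cl₂ equivalent: 3.168 mg/L × 704,000 L = 2231 g.
Product at 89.3% available Cl: 2231 / 0.893 = 2498 g.

2.50 kg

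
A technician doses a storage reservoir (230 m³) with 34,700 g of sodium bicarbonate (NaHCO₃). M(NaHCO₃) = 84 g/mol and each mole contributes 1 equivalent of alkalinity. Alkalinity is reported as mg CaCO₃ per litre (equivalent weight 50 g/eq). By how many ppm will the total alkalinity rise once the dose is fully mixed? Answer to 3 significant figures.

Volume: 230 m³ = 230,000 L.
Moles of NaHCO₃: 34,700 g ÷ 84 g/mol = 413.1 mol → 413.1 eq of alkalinity.
As CaCO₃: 413.1 eq × 50 g/eq = 20,650 g.
Rise: 20,650 g / 230,000 L × 1000 = 89.8 mg/L.

89.8 ppm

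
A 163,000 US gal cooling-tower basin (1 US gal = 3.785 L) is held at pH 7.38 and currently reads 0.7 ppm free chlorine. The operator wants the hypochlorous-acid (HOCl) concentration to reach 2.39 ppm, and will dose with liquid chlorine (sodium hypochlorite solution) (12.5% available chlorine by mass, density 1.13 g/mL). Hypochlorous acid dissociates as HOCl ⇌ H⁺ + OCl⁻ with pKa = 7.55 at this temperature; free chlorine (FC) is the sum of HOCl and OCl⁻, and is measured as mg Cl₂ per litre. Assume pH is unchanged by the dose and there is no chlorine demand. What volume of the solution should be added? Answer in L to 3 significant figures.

14.4 L

Volume: 163,000 US gal × 3.785 L/gal = 616,955 L.
[OCl⁻]/[HOCl] = 10^(pH − pKa) = 10^(7.38 − 7.55) = 0.6761; fraction as HOCl = 1/(1 + 0.6761) = 0.5966.
Free chlorine required for 2.39 ppm HOCl: 2.39 / 0.5966 = 4.006 ppm.
FC to add: 4.006 − 0.7 = 3.306 mg/L as Cl₂.
Cl₂ equivalent: 3.306 mg/L × 616,955 L = 2040 g.
Product at 12.5% available Cl: 2040 / 0.125 = 16,320 g.
Volume: 16,320 g ÷ 1.13 g/mL = 14,440 mL.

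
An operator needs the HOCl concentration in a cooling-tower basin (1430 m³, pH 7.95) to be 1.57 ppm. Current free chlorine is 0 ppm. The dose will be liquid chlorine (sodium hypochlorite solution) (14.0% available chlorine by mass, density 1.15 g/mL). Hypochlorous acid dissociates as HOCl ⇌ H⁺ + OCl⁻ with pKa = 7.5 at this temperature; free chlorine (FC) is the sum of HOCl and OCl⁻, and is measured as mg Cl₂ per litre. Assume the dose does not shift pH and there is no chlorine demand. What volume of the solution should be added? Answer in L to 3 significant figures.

53.2 L

Volume: 1430 m³ = 1,430,000 L.
[OCl⁻]/[HOCl] = 10^(pH − pKa) = 10^(7.95 − 7.5) = 2.818; fraction as HOCl = 1/(1 + 2.818) = 0.2619.
Free chlorine required for 1.57 ppm HOCl: 1.57 / 0.2619 = 5.995 ppm.
FC to add: 5.995 − 0 = 5.995 mg/L as Cl₂.
Cl₂ equivalent: 5.995 mg/L × 1,430,000 L = 8573 g.
Product at 14.0% available Cl: 8573 / 0.14 = 61,230 g.
Volume: 61,230 g ÷ 1.15 g/mL = 53,250 mL.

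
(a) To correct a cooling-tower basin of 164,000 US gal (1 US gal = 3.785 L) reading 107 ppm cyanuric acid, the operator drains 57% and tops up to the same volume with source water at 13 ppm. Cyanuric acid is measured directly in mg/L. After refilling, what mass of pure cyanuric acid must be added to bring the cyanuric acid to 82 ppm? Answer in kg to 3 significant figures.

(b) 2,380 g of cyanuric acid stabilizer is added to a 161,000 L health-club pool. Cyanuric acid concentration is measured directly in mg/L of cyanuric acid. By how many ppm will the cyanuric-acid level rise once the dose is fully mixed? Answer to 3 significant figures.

(a) Volume: 164,000 US gal × 3.785 L/gal = 620,740 L.
(a) After draining 57% and refilling: 107 × 0.43 + 13 × 0.57 = 53.42 ppm.
(a) Deficit to target: 82 − 53.42 = 28.58 mg/L.
(a) Mass: 28.58 mg/L × 620,740 L = 17,740 g cyanuric acid.

(b) Rise: 2,380 g / 161,000 L × 1000 = 14.78 mg/L.

(a) 17.7 kg; (b) 14.8 ppm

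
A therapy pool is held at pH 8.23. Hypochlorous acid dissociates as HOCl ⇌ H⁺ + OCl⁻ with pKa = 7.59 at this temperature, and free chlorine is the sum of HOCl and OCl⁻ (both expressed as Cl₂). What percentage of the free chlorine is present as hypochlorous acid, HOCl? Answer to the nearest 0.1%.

[OCl⁻]/[HOCl] = 10^(pH − pKa) = 10^(8.23 − 7.59) = 10^0.64 = 4.365.
Fraction as HOCl = 1 / (1 + 4.365) = 0.1864.

18.6%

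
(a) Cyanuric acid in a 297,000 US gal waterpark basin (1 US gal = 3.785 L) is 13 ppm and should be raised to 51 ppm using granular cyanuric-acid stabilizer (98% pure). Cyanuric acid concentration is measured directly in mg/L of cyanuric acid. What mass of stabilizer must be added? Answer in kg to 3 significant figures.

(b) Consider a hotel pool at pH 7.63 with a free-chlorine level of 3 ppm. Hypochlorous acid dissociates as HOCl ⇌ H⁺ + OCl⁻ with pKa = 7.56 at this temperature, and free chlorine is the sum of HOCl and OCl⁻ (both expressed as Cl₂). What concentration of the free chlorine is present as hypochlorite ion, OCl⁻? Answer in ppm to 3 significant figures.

(a) 43.6 kg; (b) 1.62 ppm

(a) Volume: 297,000 US gal × 3.785 L/gal = 1,124,145 L.
(a) CYA to add: (51 − 13) = 38 mg/L × 1,124,145 L = 42,720 g cyanuric acid.
(a) At 98% purity: 42,720 / 0.98 = 43,590 g product.

(b) [OCl⁻]/[HOCl] = 10^(pH − pKa) = 10^(7.63 − 7.56) = 10^0.07 = 1.175.
(b) Fraction as HOCl = 1 / (1 + 1.175) = 0.4598.
(b) OCl⁻ = (1 − 0.4598) × 3 ppm = 1.621 ppm.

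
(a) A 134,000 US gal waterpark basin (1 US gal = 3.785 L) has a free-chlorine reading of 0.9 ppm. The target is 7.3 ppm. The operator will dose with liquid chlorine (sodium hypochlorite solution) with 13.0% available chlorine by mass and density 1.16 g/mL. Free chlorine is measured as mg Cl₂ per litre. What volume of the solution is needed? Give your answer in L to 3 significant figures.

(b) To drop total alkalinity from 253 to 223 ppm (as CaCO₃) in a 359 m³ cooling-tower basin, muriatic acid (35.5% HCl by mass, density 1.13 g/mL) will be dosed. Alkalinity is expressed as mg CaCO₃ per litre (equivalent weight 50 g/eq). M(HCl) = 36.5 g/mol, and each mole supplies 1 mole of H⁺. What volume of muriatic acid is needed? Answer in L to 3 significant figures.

(a) Volume: 134,000 US gal × 3.785 L/gal = 507,190 L.
(a) Chlorine deficit: 7.3 − 0.9 = 6.4 ppm = 6.4 mg/L as Cl₂.
(a) Cl₂ equivalent needed: 6.4 mg/L × 507,190 L = 3,246,000 mg = 3246 g.
(a) Product at 13.0% available chlorine: 3246 / 0.13 = 24,970 g.
(a) Volume at density 1.16 g/mL: 24,970 g ÷ 1.16 g/mL = 21,530 mL.

(b) Volume: 359 m³ = 359,000 L.
(b) Alkalinity to neutralize: (253 − 223) = 30 mg/L as CaCO₃ × 359,000 L = 10,770 g as CaCO₃.
(b) Equivalents of H⁺ required: 10,770 ÷ 50 g/eq = 215.4 eq = 215.4 mol HCl.
(b) Mass of HCl: 215.4 × 36.5 = 7862 g.
(b) Mass of 35.5% solution: 7862 / 0.355 = 22,150 g.
(b) Volume: 22,150 g ÷ 1.13 g/mL = 19,600 mL.

(a) 21.5 L; (b) 19.6 L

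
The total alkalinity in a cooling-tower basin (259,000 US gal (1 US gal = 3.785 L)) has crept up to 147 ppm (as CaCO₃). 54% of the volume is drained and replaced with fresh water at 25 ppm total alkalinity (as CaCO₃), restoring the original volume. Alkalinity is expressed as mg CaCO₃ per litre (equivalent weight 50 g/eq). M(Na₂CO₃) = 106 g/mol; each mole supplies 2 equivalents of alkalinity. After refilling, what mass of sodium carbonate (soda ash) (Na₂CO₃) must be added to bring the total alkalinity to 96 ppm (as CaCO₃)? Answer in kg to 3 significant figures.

15.5 kg

Volume: 259,000 US gal × 3.785 L/gal = 980,315 L.
After draining 54% and refilling: 147 × 0.46 + 25 × 0.54 = 81.12 ppm.
Deficit to target: 96 − 81.12 = 14.88 mg/L.
As CaCO₃: 14.88 mg/L × 980,315 L = 14,590 g; ÷ 50 g/eq ÷ 2 = 145.9 mol Na₂CO₃.
Mass: 145.9 × 106 = 15,460 g.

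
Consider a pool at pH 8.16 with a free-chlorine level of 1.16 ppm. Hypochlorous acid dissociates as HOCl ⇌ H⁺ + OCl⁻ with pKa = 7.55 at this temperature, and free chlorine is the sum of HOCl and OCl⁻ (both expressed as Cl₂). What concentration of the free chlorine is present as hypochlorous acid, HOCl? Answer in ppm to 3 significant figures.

0.229 ppm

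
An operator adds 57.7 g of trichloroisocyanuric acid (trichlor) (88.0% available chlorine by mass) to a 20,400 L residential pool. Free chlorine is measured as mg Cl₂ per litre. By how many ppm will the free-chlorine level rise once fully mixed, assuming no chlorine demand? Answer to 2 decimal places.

Available chlorine delivered: 57.7 g × 0.88 = 50.78 g as Cl₂.
Concentration rise: 50.78 g / 20,400 L = 2.489 mg/L = 2.49 ppm.

2.49 ppm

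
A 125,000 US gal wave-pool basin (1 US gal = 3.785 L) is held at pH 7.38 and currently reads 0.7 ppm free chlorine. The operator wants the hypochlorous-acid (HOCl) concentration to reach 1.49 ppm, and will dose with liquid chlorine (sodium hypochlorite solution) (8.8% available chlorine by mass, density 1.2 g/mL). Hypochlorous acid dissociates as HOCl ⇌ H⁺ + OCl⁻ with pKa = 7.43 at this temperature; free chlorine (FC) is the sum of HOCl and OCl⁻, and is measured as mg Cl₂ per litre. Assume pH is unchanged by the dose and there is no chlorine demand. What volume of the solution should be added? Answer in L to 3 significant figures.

9.49 L

Volume: 125,000 US gal × 3.785 L/gal = 473,125 L.
[OCl⁻]/[HOCl] = 10^(pH − pKa) = 10^(7.38 − 7.43) = 0.8913; fraction as HOCl = 1/(1 + 0.8913) = 0.5288.
Free chlorine required for 1.49 ppm HOCl: 1.49 / 0.5288 = 2.818 ppm.
FC to add: 2.818 − 0.7 = 2.118 mg/L as Cl₂.
Cl₂ equivalent: 2.118 mg/L × 473,125 L = 1002 g.
Product at 8.8% available Cl: 1002 / 0.088 = 11,390 g.
Volume: 11,390 g ÷ 1.2 g/mL = 9489 mL.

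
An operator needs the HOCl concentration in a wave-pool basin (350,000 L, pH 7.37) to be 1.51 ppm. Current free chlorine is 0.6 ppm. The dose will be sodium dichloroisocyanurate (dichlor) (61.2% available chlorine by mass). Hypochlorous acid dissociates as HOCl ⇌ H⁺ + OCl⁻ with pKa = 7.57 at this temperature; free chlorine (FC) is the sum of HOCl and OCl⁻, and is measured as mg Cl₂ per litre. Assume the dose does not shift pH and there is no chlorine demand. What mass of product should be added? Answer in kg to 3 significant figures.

[OCl⁻]/[HOCl] = 10^(pH − pKa) = 10^(7.37 − 7.57) = 0.631; fraction as HOCl = 1/(1 + 0.631) = 0.6131.
Free chlorine required for 1.51 ppm HOCl: 1.51 / 0.6131 = 2.463 ppm.
FC to add: 2.463 − 0.6 = 1.863 mg/L as Cl₂.
Cl₂ equivalent: 1.863 mg/L × 350,000 L = 652 g.
Product at 61.2% available Cl: 652 / 0.612 = 1065 g.

1.07 kg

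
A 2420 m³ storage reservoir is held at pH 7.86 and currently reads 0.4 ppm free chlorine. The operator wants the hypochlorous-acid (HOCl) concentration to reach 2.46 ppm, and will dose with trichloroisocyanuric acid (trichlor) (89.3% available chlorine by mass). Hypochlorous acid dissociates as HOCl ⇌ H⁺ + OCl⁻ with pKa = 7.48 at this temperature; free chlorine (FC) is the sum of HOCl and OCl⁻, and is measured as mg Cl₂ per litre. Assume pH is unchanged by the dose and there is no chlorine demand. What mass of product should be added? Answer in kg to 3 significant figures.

Volume: 2420 m³ = 2,420,000 L.
[OCl⁻]/[HOCl] = 10^(pH − pKa) = 10^(7.86 − 7.48) = 2.399; fraction as HOCl = 1/(1 + 2.399) = 0.2942.
Free chlorine required for 2.46 ppm HOCl: 2.46 / 0.2942 = 8.361 ppm.
FC to add: 8.361 − 0.4 = 7.961 mg/L as Cl₂.
Cl₂ equivalent: 7.961 mg/L × 2,420,000 L = 19,270 g.
Product at 89.3% available Cl: 19,270 / 0.893 = 21,570 g.

21.6 kg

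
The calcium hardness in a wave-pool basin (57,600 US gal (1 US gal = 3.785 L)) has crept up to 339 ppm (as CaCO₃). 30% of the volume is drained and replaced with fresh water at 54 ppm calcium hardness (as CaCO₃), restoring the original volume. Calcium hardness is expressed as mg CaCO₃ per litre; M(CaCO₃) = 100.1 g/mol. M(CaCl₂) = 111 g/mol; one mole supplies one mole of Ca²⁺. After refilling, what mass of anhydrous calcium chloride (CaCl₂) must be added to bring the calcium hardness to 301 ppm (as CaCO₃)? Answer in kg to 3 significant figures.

11.5 kg

Volume: 57,600 US gal × 3.785 L/gal = 218,016 L.
After draining 30% and refilling: 339 × 0.70 + 54 × 0.30 = 253.5 ppm.
Deficit to target: 301 − 253.5 = 47.5 mg/L.
As CaCO₃: 47.5 mg/L × 218,016 L = 10,360 g; ÷ 100.1 = 103.5 mol Ca²⁺.
Mass: 103.5 × 111 = 11,480 g.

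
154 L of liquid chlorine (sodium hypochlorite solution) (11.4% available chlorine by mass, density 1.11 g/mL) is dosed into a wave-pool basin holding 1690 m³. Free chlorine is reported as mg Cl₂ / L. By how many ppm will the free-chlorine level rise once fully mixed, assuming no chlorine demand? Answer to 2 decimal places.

11.53 ppm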